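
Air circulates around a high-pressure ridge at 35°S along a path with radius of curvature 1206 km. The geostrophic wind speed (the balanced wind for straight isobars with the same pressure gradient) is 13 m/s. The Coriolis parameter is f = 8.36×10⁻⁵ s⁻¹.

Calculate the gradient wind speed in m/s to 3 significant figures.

15.3 m/s

Around a high, pressure-gradient force acts outward with centrifugal, so Coriolis balances both:
fV = (1/ρ)|∂P/∂n| + V²/R  →  V² − fR·V + fR·V_g = 0
With fR = 8.36×10⁻⁵ × 1206×10³ m = 101 m/s:
V = [fR − √((fR)² − 4 fR V_g)]/2 = [101 − √(101² − 4×101×13)]/2 = 15.3 m/s
Supergeostrophic (V > V_g = 13 m/s), as expected around a high.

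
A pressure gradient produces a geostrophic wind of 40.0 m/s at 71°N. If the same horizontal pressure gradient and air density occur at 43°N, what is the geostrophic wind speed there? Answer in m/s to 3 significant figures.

55.5 m/s

With the same pressure gradient and density, V_g ∝ 1/f ∝ 1/sin φ.
V₂ = V₁ · sin φ₁ / sin φ₂ = 40.0 × sin 71° / sin 43°
V₂ = 40.0 × 0.9455/0.6820 = 55.5 m/s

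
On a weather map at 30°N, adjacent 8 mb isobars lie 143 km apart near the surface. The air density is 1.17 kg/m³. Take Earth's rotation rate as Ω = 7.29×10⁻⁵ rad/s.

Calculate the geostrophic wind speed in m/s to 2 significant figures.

66 m/s

Coriolis parameter at 30°N:
f = 2Ω sin φ = 2 × 7.29×10⁻⁵ × sin 30° = 7.29×10⁻⁵ s⁻¹
Pressure gradient: |∂P/∂n| = 800 Pa / 143000 m = 5.59×10⁻³ Pa/m
Geostrophic balance (pressure-gradient force = Coriolis force):
V_g = (1/(fρ)) |∂P/∂n| = 5.59×10⁻³ / (7.29×10⁻⁵ × 1.17) = 65.6 m/s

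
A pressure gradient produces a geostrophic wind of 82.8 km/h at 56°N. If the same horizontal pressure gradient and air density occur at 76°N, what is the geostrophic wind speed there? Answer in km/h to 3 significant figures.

70.7 km/h

With the same pressure gradient and density, V_g ∝ 1/f ∝ 1/sin φ.
V₂ = V₁ · sin φ₁ / sin φ₂ = 82.8 × sin 56° / sin 76°
V₂ = 82.8 × 0.8290/0.9703 = 70.7 km/h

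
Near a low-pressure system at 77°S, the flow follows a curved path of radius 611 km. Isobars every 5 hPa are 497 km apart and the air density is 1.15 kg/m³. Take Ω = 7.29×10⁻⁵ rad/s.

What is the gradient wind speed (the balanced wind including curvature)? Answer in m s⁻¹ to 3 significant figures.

Coriolis parameter at 77°S:
f = 2Ω sin φ = 2 × 7.29×10⁻⁵ × sin 77° = 1.42×10⁻⁴ s⁻¹
Pressure gradient: |∂P/∂n| = 500 Pa / 497000 m = 1.01×10⁻³ Pa/m
Geostrophic speed: V_g = |∂P/∂n|/(fρ) = 1.01×10⁻³/(1.42×10⁻⁴ × 1.15) = 6.16 m/s
Around a low, centrifugal force acts outward with Coriolis, so pressure-gradient force balances both:
(1/ρ)|∂P/∂n| = fV + V²/R  →  V² + fR·V − fR·V_g = 0
With fR = 1.42×10⁻⁴ × 611×10³ m = 86.8 m/s:
V = [−fR + √((fR)² + 4 fR V_g)]/2 = [−86.8 + √(86.8² + 4×86.8×6.16)]/2 = 5.77 m/s
Subgeostrophic (V < V_g = 6.16 m/s), as expected around a low.

5.77 m s⁻¹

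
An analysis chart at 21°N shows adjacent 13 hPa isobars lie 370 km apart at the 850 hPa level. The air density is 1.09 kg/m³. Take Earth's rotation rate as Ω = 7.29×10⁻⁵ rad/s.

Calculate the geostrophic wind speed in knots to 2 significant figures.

120 knots

Coriolis parameter at 21°N:
f = 2Ω sin φ = 2 × 7.29×10⁻⁵ × sin 21° = 5.23×10⁻⁵ s⁻¹
Pressure gradient: |∂P/∂n| = 1300 Pa / 370000 m = 3.51×10⁻³ Pa/m
Geostrophic balance (pressure-gradient force = Coriolis force):
V_g = (1/(fρ)) |∂P/∂n| = 3.51×10⁻³ / (5.23×10⁻⁵ × 1.09) = 61.7 m/s
Converting: 61.7 m/s × 1.944 = 120 knots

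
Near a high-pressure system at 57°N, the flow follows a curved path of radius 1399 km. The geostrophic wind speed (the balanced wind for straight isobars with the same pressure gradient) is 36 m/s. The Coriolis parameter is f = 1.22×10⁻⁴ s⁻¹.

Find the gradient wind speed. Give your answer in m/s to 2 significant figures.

Around a high, pressure-gradient force acts outward with centrifugal, so Coriolis balances both:
fV = (1/ρ)|∂P/∂n| + V²/R  →  V² − fR·V + fR·V_g = 0
With fR = 1.22×10⁻⁴ × 1399×10³ m = 171 m/s:
V = [fR − √((fR)² − 4 fR V_g)]/2 = [171 − √(171² − 4×171×36)]/2 = 51.6 m/s
Supergeostrophic (V > V_g = 36 m/s), as expected around a high.

52 m/s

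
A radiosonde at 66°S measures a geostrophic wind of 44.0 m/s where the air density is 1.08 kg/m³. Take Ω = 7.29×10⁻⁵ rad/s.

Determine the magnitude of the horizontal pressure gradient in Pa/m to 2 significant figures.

6.3×10⁻³ Pa/m

Coriolis parameter at 66°S:
f = 2Ω sin φ = 2 × 7.29×10⁻⁵ × sin 66° = 1.33×10⁻⁴ s⁻¹
Geostrophic balance rearranged: |∂P/∂n| = f ρ V_g
|∂P/∂n| = 1.33×10⁻⁴ × 1.08 × 44.0 = 6.33×10⁻³ Pa/m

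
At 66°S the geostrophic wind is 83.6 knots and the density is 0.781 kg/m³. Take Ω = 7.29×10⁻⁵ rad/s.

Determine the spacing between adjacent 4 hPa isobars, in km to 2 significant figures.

Coriolis parameter at 66°S:
f = 2Ω sin φ = 2 × 7.29×10⁻⁵ × sin 66° = 1.33×10⁻⁴ s⁻¹
Wind speed in SI: 83.6 knots = 43.0 m/s
Geostrophic balance rearranged: |∂P/∂n| = f ρ V_g
|∂P/∂n| = 1.33×10⁻⁴ × 0.781 × 43.0 = 4.47×10⁻³ Pa/m
Isobar spacing: Δn = ΔP/|∂P/∂n| = 400 Pa / 4.47×10⁻³ Pa/m = 89408 m ≈ 89 km

89 km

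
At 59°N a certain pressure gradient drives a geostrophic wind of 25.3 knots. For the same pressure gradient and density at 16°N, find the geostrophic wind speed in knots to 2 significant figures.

With the same pressure gradient and density, V_g ∝ 1/f ∝ 1/sin φ.
V₂ = V₁ · sin φ₁ / sin φ₂ = 25.3 × sin 59° / sin 16°
V₂ = 25.3 × 0.8572/0.2756 = 79 knots

79 knots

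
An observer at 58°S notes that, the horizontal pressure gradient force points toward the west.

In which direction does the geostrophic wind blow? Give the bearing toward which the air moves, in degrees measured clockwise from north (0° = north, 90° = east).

180°

The pressure-gradient force points toward the west (bearing 270°).
Geostrophic balance: in the Southern Hemisphere the Coriolis force deflects motion to the left, so the geostrophic wind blows 90° to the left of the pressure-gradient force (low pressure on the right).
Rotating 270° by 90° counterclockwise gives 180° — the wind blows toward the south.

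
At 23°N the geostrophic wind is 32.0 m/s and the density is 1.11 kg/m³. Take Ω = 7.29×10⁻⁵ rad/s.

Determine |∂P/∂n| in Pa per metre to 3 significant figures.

2.02×10⁻³ Pa/m

Coriolis parameter at 23°N:
f = 2Ω sin φ = 2 × 7.29×10⁻⁵ × sin 23° = 5.70×10⁻⁵ s⁻¹
Geostrophic balance rearranged: |∂P/∂n| = f ρ V_g
|∂P/∂n| = 5.70×10⁻⁵ × 1.11 × 32.0 = 2.02×10⁻³ Pa/m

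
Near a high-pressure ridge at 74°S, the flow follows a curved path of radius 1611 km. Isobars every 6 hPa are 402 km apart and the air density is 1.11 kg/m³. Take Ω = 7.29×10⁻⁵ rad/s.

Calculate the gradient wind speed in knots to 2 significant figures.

Coriolis parameter at 74°S:
f = 2Ω sin φ = 2 × 7.29×10⁻⁵ × sin 74° = 1.40×10⁻⁴ s⁻¹
Pressure gradient: |∂P/∂n| = 600 Pa / 402000 m = 1.49×10⁻³ Pa/m
Geostrophic speed: V_g = |∂P/∂n|/(fρ) = 1.49×10⁻³/(1.40×10⁻⁴ × 1.11) = 9.59 m/s
Around a high, pressure-gradient force acts outward with centrifugal, so Coriolis balances both:
fV = (1/ρ)|∂P/∂n| + V²/R  →  V² − fR·V + fR·V_g = 0
With fR = 1.40×10⁻⁴ × 1611×10³ m = 226 m/s:
V = [fR − √((fR)² − 4 fR V_g)]/2 = [226 − √(226² − 4×226×9.59)]/2 = 10 m/s
Supergeostrophic (V > V_g = 9.59 m/s), as expected around a high.
Converting: 10 m/s × 1.944 = 20 knots

20 knots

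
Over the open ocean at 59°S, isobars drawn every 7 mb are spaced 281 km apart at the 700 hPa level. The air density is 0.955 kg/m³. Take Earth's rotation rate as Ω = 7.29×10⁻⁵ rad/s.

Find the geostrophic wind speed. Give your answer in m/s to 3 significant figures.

Coriolis parameter at 59°S:
f = 2Ω sin φ = 2 × 7.29×10⁻⁵ × sin 59° = 1.25×10⁻⁴ s⁻¹
Pressure gradient: |∂P/∂n| = 700 Pa / 281000 m = 2.49×10⁻³ Pa/m
Geostrophic balance (pressure-gradient force = Coriolis force):
V_g = (1/(fρ)) |∂P/∂n| = 2.49×10⁻³ / (1.25×10⁻⁴ × 0.955) = 20.9 m/s

20.9 m/s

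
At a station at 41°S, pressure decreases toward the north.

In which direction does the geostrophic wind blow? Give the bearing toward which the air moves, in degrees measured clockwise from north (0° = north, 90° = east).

270°

The pressure-gradient force points toward the north (bearing 000°).
Geostrophic balance: in the Southern Hemisphere the Coriolis force deflects motion to the left, so the geostrophic wind blows 90° to the left of the pressure-gradient force (low pressure on the right).
Rotating 000° by 90° counterclockwise gives 270° — the wind blows toward the west.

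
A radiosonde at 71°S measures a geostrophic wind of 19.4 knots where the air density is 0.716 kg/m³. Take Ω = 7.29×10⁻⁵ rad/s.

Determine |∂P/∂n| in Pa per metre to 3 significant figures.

9.85×10⁻⁴ Pa/m

Coriolis parameter at 71°S:
f = 2Ω sin φ = 2 × 7.29×10⁻⁵ × sin 71° = 1.38×10⁻⁴ s⁻¹
Wind speed in SI: 19.4 knots = 9.98 m/s
Geostrophic balance rearranged: |∂P/∂n| = f ρ V_g
|∂P/∂n| = 1.38×10⁻⁴ × 0.716 × 9.98 = 9.85×10⁻⁴ Pa/m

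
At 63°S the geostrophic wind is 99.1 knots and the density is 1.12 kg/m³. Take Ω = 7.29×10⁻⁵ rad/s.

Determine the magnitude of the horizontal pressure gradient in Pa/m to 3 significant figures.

7.42×10⁻³ Pa/m

Coriolis parameter at 63°S:
f = 2Ω sin φ = 2 × 7.29×10⁻⁵ × sin 63° = 1.30×10⁻⁴ s⁻¹
Wind speed in SI: 99.1 knots = 51.0 m/s
Geostrophic balance rearranged: |∂P/∂n| = f ρ V_g
|∂P/∂n| = 1.30×10⁻⁴ × 1.12 × 51.0 = 7.42×10⁻³ Pa/m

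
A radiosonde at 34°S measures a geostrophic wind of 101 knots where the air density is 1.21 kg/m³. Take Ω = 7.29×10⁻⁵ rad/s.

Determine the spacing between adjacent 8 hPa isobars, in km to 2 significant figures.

160 km

Coriolis parameter at 34°S:
f = 2Ω sin φ = 2 × 7.29×10⁻⁵ × sin 34° = 8.15×10⁻⁵ s⁻¹
Wind speed in SI: 101 knots = 52.0 m/s
Geostrophic balance rearranged: |∂P/∂n| = f ρ V_g
|∂P/∂n| = 8.15×10⁻⁵ × 1.21 × 52.0 = 5.13×10⁻³ Pa/m
Isobar spacing: Δn = ΔP/|∂P/∂n| = 800 Pa / 5.13×10⁻³ Pa/m = 156072 m ≈ 160 km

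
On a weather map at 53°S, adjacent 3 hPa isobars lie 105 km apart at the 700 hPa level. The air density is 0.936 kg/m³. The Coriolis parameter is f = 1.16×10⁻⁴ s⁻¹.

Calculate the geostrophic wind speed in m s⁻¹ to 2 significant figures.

26 m s⁻¹

Pressure gradient: |∂P/∂n| = 300 Pa / 105000 m = 2.86×10⁻³ Pa/m
Geostrophic balance (pressure-gradient force = Coriolis force):
V_g = (1/(fρ)) |∂P/∂n| = 2.86×10⁻³ / (1.16×10⁻⁴ × 0.936) = 26.3 m/s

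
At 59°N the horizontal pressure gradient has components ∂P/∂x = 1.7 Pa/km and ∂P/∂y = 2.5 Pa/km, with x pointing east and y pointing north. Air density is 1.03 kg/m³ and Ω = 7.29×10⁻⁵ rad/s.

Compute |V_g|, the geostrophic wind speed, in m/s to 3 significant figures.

Coriolis parameter at 59°N:
f = 2Ω sin φ = 2 × 7.29×10⁻⁵ × sin 59° = 1.25×10⁻⁴ s⁻¹
Component geostrophic relations (x east, y north):
u_g = −(1/(fρ)) ∂P/∂y,  v_g = (1/(fρ)) ∂P/∂x
u_g = −(2.5×10⁻³)/(1.25×10⁻⁴ × 1.03) = −19.4 m/s;  v_g = (1.7×10⁻³)/(1.25×10⁻⁴ × 1.03) = 13.2 m/s
|V_g| = √(u_g² + v_g²) = 23.5 m/s

23.5 m/s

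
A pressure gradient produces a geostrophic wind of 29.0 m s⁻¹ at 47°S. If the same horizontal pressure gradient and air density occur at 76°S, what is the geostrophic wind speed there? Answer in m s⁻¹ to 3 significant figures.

With the same pressure gradient and density, V_g ∝ 1/f ∝ 1/sin φ.
V₂ = V₁ · sin φ₁ / sin φ₂ = 29.0 × sin 47° / sin 76°
V₂ = 29.0 × 0.7314/0.9703 = 21.9 m s⁻¹

21.9 m s⁻¹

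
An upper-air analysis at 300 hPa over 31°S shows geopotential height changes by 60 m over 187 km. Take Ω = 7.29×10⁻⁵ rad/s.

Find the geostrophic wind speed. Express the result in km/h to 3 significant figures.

151 km/h

Coriolis parameter at 31°S:
f = 2Ω sin φ = 2 × 7.29×10⁻⁵ × sin 31° = 7.51×10⁻⁵ s⁻¹
Height gradient: |∂Z/∂n| = 60 m / 187000 m = 3.21×10⁻⁴
On a pressure surface, geostrophic balance gives V_g = (g/f)|∂Z/∂n|:
V_g = 9.81 × 3.21×10⁻⁴ / 7.51×10⁻⁵ = 41.9 m/s
Converting: 41.9 m/s × 3.6 = 151 km/h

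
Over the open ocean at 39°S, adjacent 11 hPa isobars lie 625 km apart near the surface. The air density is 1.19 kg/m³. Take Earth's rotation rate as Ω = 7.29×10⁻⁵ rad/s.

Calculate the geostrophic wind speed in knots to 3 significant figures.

31.3 knots

Coriolis parameter at 39°S:
f = 2Ω sin φ = 2 × 7.29×10⁻⁵ × sin 39° = 9.18×10⁻⁵ s⁻¹
Pressure gradient: |∂P/∂n| = 1100 Pa / 625000 m = 1.76×10⁻³ Pa/m
Geostrophic balance (pressure-gradient force = Coriolis force):
V_g = (1/(fρ)) |∂P/∂n| = 1.76×10⁻³ / (9.18×10⁻⁵ × 1.19) = 16.1 m/s
Converting: 16.1 m/s × 1.944 = 31.3 knots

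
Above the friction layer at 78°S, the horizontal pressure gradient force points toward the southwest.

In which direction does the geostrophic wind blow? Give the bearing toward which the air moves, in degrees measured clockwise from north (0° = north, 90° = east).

135°

The pressure-gradient force points toward the southwest (bearing 225°).
Geostrophic balance: in the Southern Hemisphere the Coriolis force deflects motion to the left, so the geostrophic wind blows 90° to the left of the pressure-gradient force (low pressure on the right).
Rotating 225° by 90° counterclockwise gives 135° — the wind blows toward the southeast.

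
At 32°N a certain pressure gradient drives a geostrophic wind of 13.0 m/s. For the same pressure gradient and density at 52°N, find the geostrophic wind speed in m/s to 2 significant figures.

With the same pressure gradient and density, V_g ∝ 1/f ∝ 1/sin φ.
V₂ = V₁ · sin φ₁ / sin φ₂ = 13.0 × sin 32° / sin 52°
V₂ = 13.0 × 0.5299/0.7880 = 8.7 m/s

8.7 m/s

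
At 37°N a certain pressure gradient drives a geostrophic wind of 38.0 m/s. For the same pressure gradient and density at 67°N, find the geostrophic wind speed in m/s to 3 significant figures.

With the same pressure gradient and density, V_g ∝ 1/f ∝ 1/sin φ.
V₂ = V₁ · sin φ₁ / sin φ₂ = 38.0 × sin 37° / sin 67°
V₂ = 38.0 × 0.6018/0.9205 = 24.8 m/s

24.8 m/s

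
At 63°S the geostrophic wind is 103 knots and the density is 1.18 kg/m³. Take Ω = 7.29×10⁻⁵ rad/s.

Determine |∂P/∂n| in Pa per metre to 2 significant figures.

8.1×10⁻³ Pa/m

Coriolis parameter at 63°S:
f = 2Ω sin φ = 2 × 7.29×10⁻⁵ × sin 63° = 1.30×10⁻⁴ s⁻¹
Wind speed in SI: 103 knots = 53.0 m/s
Geostrophic balance rearranged: |∂P/∂n| = f ρ V_g
|∂P/∂n| = 1.30×10⁻⁴ × 1.18 × 53.0 = 8.12×10⁻³ Pa/m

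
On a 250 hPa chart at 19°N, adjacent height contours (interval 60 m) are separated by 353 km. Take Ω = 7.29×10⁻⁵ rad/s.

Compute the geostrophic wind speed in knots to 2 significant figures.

Coriolis parameter at 19°N:
f = 2Ω sin φ = 2 × 7.29×10⁻⁵ × sin 19° = 4.75×10⁻⁵ s⁻¹
Height gradient: |∂Z/∂n| = 60 m / 353000 m = 1.70×10⁻⁴
On a pressure surface, geostrophic balance gives V_g = (g/f)|∂Z/∂n|:
V_g = 9.81 × 1.70×10⁻⁴ / 4.75×10⁻⁵ = 35.1 m/s
Converting: 35.1 m/s × 1.944 = 68 knots

68 knots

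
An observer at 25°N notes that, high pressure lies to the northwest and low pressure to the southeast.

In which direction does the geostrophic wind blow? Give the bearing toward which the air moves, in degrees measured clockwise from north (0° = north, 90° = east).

225°

The pressure-gradient force points toward the southeast (bearing 135°).
Geostrophic balance: in the Northern Hemisphere the Coriolis force deflects motion to the right, so the geostrophic wind blows 90° to the right of the pressure-gradient force (low pressure on the left).
Rotating 135° by 90° clockwise gives 225° — the wind blows toward the southwest.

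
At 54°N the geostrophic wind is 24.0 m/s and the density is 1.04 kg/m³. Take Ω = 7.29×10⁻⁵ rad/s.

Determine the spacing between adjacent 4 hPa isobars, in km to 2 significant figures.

Coriolis parameter at 54°N:
f = 2Ω sin φ = 2 × 7.29×10⁻⁵ × sin 54° = 1.18×10⁻⁴ s⁻¹
Geostrophic balance rearranged: |∂P/∂n| = f ρ V_g
|∂P/∂n| = 1.18×10⁻⁴ × 1.04 × 24.0 = 2.94×10⁻³ Pa/m
Isobar spacing: Δn = ΔP/|∂P/∂n| = 400 Pa / 2.94×10⁻³ Pa/m = 135863 m ≈ 140 km

140 km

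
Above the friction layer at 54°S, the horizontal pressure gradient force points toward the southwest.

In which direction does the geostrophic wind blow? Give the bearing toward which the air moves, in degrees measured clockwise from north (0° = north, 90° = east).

135°

The pressure-gradient force points toward the southwest (bearing 225°).
Geostrophic balance: in the Southern Hemisphere the Coriolis force deflects motion to the left, so the geostrophic wind blows 90° to the left of the pressure-gradient force (low pressure on the right).
Rotating 225° by 90° counterclockwise gives 135° — the wind blows toward the southeast.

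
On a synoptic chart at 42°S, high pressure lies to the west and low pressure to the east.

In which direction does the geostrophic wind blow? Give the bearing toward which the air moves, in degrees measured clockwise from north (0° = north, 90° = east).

The pressure-gradient force points toward the east (bearing 090°).
Geostrophic balance: in the Southern Hemisphere the Coriolis force deflects motion to the left, so the geostrophic wind blows 90° to the left of the pressure-gradient force (low pressure on the right).
Rotating 090° by 90° counterclockwise gives 000° — the wind blows toward the north.

000°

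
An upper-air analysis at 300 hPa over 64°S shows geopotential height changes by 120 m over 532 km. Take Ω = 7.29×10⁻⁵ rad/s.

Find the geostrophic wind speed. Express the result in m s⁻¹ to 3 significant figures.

Coriolis parameter at 64°S:
f = 2Ω sin φ = 2 × 7.29×10⁻⁵ × sin 64° = 1.31×10⁻⁴ s⁻¹
Height gradient: |∂Z/∂n| = 120 m / 532000 m = 2.26×10⁻⁴
On a pressure surface, geostrophic balance gives V_g = (g/f)|∂Z/∂n|:
V_g = 9.81 × 2.26×10⁻⁴ / 1.31×10⁻⁴ = 16.9 m/s

16.9 m s⁻¹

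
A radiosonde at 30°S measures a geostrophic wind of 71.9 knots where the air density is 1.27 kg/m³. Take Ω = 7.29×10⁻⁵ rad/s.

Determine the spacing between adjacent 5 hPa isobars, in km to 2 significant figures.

150 km

Coriolis parameter at 30°S:
f = 2Ω sin φ = 2 × 7.29×10⁻⁵ × sin 30° = 7.29×10⁻⁵ s⁻¹
Wind speed in SI: 71.9 knots = 37.0 m/s
Geostrophic balance rearranged: |∂P/∂n| = f ρ V_g
|∂P/∂n| = 7.29×10⁻⁵ × 1.27 × 37.0 = 3.42×10⁻³ Pa/m
Isobar spacing: Δn = ΔP/|∂P/∂n| = 500 Pa / 3.42×10⁻³ Pa/m = 146006 m ≈ 150 km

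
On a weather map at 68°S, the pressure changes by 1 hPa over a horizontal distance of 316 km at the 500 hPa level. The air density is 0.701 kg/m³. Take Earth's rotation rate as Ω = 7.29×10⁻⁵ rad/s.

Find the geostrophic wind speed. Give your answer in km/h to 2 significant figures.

Coriolis parameter at 68°S:
f = 2Ω sin φ = 2 × 7.29×10⁻⁵ × sin 68° = 1.35×10⁻⁴ s⁻¹
Pressure gradient: |∂P/∂n| = 100 Pa / 316000 m = 3.16×10⁻⁴ Pa/m
Geostrophic balance (pressure-gradient force = Coriolis force):
V_g = (1/(fρ)) |∂P/∂n| = 3.16×10⁻⁴ / (1.35×10⁻⁴ × 0.701) = 3.34 m/s
Converting: 3.34 m/s × 3.6 = 12 km/h

12 km/h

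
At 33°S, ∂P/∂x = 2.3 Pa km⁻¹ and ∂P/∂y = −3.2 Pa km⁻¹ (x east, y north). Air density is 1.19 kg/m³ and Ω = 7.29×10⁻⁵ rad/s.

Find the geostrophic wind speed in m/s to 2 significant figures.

42 m/s

Coriolis parameter at 33°S:
f = 2Ω sin φ = 2 × 7.29×10⁻⁵ × sin 33° = 7.94×10⁻⁵ s⁻¹
In the Southern Hemisphere f is negative: f = −7.94×10⁻⁵ s⁻¹.
Component geostrophic relations (x east, y north):
u_g = −(1/(fρ)) ∂P/∂y,  v_g = (1/(fρ)) ∂P/∂x
u_g = −(−3.2×10⁻³)/(−7.94×10⁻⁵ × 1.19) = −33.9 m/s;  v_g = (2.3×10⁻³)/(−7.94×10⁻⁵ × 1.19) = −24.3 m/s
|V_g| = √(u_g² + v_g²) = 41.7 m/s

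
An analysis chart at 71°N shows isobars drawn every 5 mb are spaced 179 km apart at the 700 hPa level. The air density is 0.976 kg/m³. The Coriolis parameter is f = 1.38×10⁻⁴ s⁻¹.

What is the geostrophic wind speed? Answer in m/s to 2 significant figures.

21 m/s

Pressure gradient: |∂P/∂n| = 500 Pa / 179000 m = 2.79×10⁻³ Pa/m
Geostrophic balance (pressure-gradient force = Coriolis force):
V_g = (1/(fρ)) |∂P/∂n| = 2.79×10⁻³ / (1.38×10⁻⁴ × 0.976) = 20.7 m/s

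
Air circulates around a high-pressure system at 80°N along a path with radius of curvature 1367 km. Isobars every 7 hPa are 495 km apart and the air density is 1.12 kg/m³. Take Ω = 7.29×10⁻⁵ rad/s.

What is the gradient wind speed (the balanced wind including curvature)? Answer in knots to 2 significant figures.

Coriolis parameter at 80°N:
f = 2Ω sin φ = 2 × 7.29×10⁻⁵ × sin 80° = 1.44×10⁻⁴ s⁻¹
Pressure gradient: |∂P/∂n| = 700 Pa / 495000 m = 1.41×10⁻³ Pa/m
Geostrophic speed: V_g = |∂P/∂n|/(fρ) = 1.41×10⁻³/(1.44×10⁻⁴ × 1.12) = 8.79 m/s
Around a high, pressure-gradient force acts outward with centrifugal, so Coriolis balances both:
fV = (1/ρ)|∂P/∂n| + V²/R  →  V² − fR·V + fR·V_g = 0
With fR = 1.44×10⁻⁴ × 1367×10³ m = 196 m/s:
V = [fR − √((fR)² − 4 fR V_g)]/2 = [196 − √(196² − 4×196×8.79)]/2 = 9.23 m/s
Supergeostrophic (V > V_g = 8.79 m/s), as expected around a high.
Converting: 9.23 m/s × 1.944 = 18 knots

18 knots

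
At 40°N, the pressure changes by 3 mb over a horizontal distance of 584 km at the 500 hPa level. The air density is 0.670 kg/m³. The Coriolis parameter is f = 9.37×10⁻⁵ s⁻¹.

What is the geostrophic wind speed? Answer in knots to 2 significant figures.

Pressure gradient: |∂P/∂n| = 300 Pa / 584000 m = 5.14×10⁻⁴ Pa/m
Geostrophic balance (pressure-gradient force = Coriolis force):
V_g = (1/(fρ)) |∂P/∂n| = 5.14×10⁻⁴ / (9.37×10⁻⁵ × 0.670) = 8.18 m/s
Converting: 8.18 m/s × 1.944 = 16 knots

16 knots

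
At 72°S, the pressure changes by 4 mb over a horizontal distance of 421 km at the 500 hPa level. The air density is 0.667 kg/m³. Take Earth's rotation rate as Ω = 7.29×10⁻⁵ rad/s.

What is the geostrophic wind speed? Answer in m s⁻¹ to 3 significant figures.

Coriolis parameter at 72°S:
f = 2Ω sin φ = 2 × 7.29×10⁻⁵ × sin 72° = 1.39×10⁻⁴ s⁻¹
Pressure gradient: |∂P/∂n| = 400 Pa / 421000 m = 9.50×10⁻⁴ Pa/m
Geostrophic balance (pressure-gradient force = Coriolis force):
V_g = (1/(fρ)) |∂P/∂n| = 9.50×10⁻⁴ / (1.39×10⁻⁴ × 0.667) = 10.3 m/s

10.3 m s⁻¹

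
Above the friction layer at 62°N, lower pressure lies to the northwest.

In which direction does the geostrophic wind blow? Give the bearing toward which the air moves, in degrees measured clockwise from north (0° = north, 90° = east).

045°

The pressure-gradient force points toward the northwest (bearing 315°).
Geostrophic balance: in the Northern Hemisphere the Coriolis force deflects motion to the right, so the geostrophic wind blows 90° to the right of the pressure-gradient force (low pressure on the left).
Rotating 315° by 90° clockwise gives 045° — the wind blows toward the northeast.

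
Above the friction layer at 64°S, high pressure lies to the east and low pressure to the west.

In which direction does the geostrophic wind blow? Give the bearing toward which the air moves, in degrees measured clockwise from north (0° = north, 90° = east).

180°

The pressure-gradient force points toward the west (bearing 270°).
Geostrophic balance: in the Southern Hemisphere the Coriolis force deflects motion to the left, so the geostrophic wind blows 90° to the left of the pressure-gradient force (low pressure on the right).
Rotating 270° by 90° counterclockwise gives 180° — the wind blows toward the south.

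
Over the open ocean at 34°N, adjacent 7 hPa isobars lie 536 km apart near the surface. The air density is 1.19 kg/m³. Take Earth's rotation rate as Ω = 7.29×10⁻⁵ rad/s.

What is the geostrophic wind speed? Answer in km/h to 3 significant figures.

Coriolis parameter at 34°N:
f = 2Ω sin φ = 2 × 7.29×10⁻⁵ × sin 34° = 8.15×10⁻⁵ s⁻¹
Pressure gradient: |∂P/∂n| = 700 Pa / 536000 m = 1.31×10⁻³ Pa/m
Geostrophic balance (pressure-gradient force = Coriolis force):
V_g = (1/(fρ)) |∂P/∂n| = 1.31×10⁻³ / (8.15×10⁻⁵ × 1.19) = 13.5 m/s
Converting: 13.5 m/s × 3.6 = 48.5 km/h

48.5 km/h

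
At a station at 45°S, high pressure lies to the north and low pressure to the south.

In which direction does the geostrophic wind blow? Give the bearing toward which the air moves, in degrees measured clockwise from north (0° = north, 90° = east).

090°

The pressure-gradient force points toward the south (bearing 180°).
Geostrophic balance: in the Southern Hemisphere the Coriolis force deflects motion to the left, so the geostrophic wind blows 90° to the left of the pressure-gradient force (low pressure on the right).
Rotating 180° by 90° counterclockwise gives 090° — the wind blows toward the east.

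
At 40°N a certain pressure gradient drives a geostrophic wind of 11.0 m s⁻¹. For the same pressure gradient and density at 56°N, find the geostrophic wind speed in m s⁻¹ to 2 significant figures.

With the same pressure gradient and density, V_g ∝ 1/f ∝ 1/sin φ.
V₂ = V₁ · sin φ₁ / sin φ₂ = 11.0 × sin 40° / sin 56°
V₂ = 11.0 × 0.6428/0.8290 = 8.5 m s⁻¹

8.5 m s⁻¹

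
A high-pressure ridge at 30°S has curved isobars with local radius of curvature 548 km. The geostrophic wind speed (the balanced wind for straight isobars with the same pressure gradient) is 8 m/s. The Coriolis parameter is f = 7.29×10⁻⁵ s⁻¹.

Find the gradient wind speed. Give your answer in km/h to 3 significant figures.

Around a high, pressure-gradient force acts outward with centrifugal, so Coriolis balances both:
fV = (1/ρ)|∂P/∂n| + V²/R  →  V² − fR·V + fR·V_g = 0
With fR = 7.29×10⁻⁵ × 548×10³ m = 39.9 m/s:
V = [fR − √((fR)² − 4 fR V_g)]/2 = [39.9 − √(39.9² − 4×39.9×8)]/2 = 11.1 m/s
Supergeostrophic (V > V_g = 8 m/s), as expected around a high.
Converting: 11.1 m/s × 3.6 = 39.8 km/h

39.8 km/h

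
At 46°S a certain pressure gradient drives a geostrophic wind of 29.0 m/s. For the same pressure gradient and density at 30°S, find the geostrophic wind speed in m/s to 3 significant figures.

With the same pressure gradient and density, V_g ∝ 1/f ∝ 1/sin φ.
V₂ = V₁ · sin φ₁ / sin φ₂ = 29.0 × sin 46° / sin 30°
V₂ = 29.0 × 0.7193/0.5000 = 41.7 m/s

41.7 m/s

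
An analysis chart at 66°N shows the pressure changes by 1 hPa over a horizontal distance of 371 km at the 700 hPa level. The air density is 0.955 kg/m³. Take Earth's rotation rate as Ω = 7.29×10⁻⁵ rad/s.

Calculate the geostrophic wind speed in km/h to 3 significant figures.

Coriolis parameter at 66°N:
f = 2Ω sin φ = 2 × 7.29×10⁻⁵ × sin 66° = 1.33×10⁻⁴ s⁻¹
Pressure gradient: |∂P/∂n| = 100 Pa / 371000 m = 2.70×10⁻⁴ Pa/m
Geostrophic balance (pressure-gradient force = Coriolis force):
V_g = (1/(fρ)) |∂P/∂n| = 2.70×10⁻⁴ / (1.33×10⁻⁴ × 0.955) = 2.12 m/s
Converting: 2.12 m/s × 3.6 = 7.63 km/h

7.63 km/h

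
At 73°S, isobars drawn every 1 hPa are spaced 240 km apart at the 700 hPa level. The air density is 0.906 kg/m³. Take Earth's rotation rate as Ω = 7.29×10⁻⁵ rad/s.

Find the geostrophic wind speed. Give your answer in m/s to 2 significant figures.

Coriolis parameter at 73°S:
f = 2Ω sin φ = 2 × 7.29×10⁻⁵ × sin 73° = 1.39×10⁻⁴ s⁻¹
Pressure gradient: |∂P/∂n| = 100 Pa / 240000 m = 4.17×10⁻⁴ Pa/m
Geostrophic balance (pressure-gradient force = Coriolis force):
V_g = (1/(fρ)) |∂P/∂n| = 4.17×10⁻⁴ / (1.39×10⁻⁴ × 0.906) = 3.30 m/s

3.3 m/s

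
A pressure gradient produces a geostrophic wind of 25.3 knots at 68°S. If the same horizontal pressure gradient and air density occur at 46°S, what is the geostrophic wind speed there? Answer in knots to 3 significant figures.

32.6 knots

With the same pressure gradient and density, V_g ∝ 1/f ∝ 1/sin φ.
V₂ = V₁ · sin φ₁ / sin φ₂ = 25.3 × sin 68° / sin 46°
V₂ = 25.3 × 0.9272/0.7193 = 32.6 knots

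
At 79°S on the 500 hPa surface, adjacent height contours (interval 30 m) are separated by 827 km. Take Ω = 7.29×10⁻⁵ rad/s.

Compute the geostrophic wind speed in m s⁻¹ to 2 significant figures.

Coriolis parameter at 79°S:
f = 2Ω sin φ = 2 × 7.29×10⁻⁵ × sin 79° = 1.43×10⁻⁴ s⁻¹
Height gradient: |∂Z/∂n| = 30 m / 827000 m = 3.63×10⁻⁵
On a pressure surface, geostrophic balance gives V_g = (g/f)|∂Z/∂n|:
V_g = 9.81 × 3.63×10⁻⁵ / 1.43×10⁻⁴ = 2.49 m/s

2.5 m s⁻¹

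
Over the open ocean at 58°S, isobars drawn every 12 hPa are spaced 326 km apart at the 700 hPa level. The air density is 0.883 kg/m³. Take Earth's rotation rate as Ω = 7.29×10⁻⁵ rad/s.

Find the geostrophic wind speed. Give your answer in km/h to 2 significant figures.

120 km/h

Coriolis parameter at 58°S:
f = 2Ω sin φ = 2 × 7.29×10⁻⁵ × sin 58° = 1.24×10⁻⁴ s⁻¹
Pressure gradient: |∂P/∂n| = 1200 Pa / 326000 m = 3.68×10⁻³ Pa/m
Geostrophic balance (pressure-gradient force = Coriolis force):
V_g = (1/(fρ)) |∂P/∂n| = 3.68×10⁻³ / (1.24×10⁻⁴ × 0.883) = 33.7 m/s
Converting: 33.7 m/s × 3.6 = 120 km/h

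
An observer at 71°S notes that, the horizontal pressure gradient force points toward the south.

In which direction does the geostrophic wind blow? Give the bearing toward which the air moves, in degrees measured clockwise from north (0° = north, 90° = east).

090°

The pressure-gradient force points toward the south (bearing 180°).
Geostrophic balance: in the Southern Hemisphere the Coriolis force deflects motion to the left, so the geostrophic wind blows 90° to the left of the pressure-gradient force (low pressure on the right).
Rotating 180° by 90° counterclockwise gives 090° — the wind blows toward the east.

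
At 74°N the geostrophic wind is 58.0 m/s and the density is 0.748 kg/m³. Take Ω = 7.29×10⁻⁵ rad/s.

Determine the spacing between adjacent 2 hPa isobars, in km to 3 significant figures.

Coriolis parameter at 74°N:
f = 2Ω sin φ = 2 × 7.29×10⁻⁵ × sin 74° = 1.40×10⁻⁴ s⁻¹
Geostrophic balance rearranged: |∂P/∂n| = f ρ V_g
|∂P/∂n| = 1.40×10⁻⁴ × 0.748 × 58.0 = 6.08×10⁻³ Pa/m
Isobar spacing: Δn = ΔP/|∂P/∂n| = 200 Pa / 6.08×10⁻³ Pa/m = 32893 m ≈ 32.9 km

32.9 km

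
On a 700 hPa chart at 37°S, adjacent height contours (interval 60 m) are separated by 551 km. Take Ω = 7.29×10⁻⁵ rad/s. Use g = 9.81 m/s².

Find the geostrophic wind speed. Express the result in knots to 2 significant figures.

24 knots

Coriolis parameter at 37°S:
f = 2Ω sin φ = 2 × 7.29×10⁻⁵ × sin 37° = 8.77×10⁻⁵ s⁻¹
Height gradient: |∂Z/∂n| = 60 m / 551000 m = 1.09×10⁻⁴
On a pressure surface, geostrophic balance gives V_g = (g/f)|∂Z/∂n|:
V_g = 9.81 × 1.09×10⁻⁴ / 8.77×10⁻⁵ = 12.2 m/s
Converting: 12.2 m/s × 1.944 = 24 knots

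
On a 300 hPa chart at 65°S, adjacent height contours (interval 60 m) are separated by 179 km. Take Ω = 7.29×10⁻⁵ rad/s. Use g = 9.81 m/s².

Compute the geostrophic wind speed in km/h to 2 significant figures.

Coriolis parameter at 65°S:
f = 2Ω sin φ = 2 × 7.29×10⁻⁵ × sin 65° = 1.32×10⁻⁴ s⁻¹
Height gradient: |∂Z/∂n| = 60 m / 179000 m = 3.35×10⁻⁴
On a pressure surface, geostrophic balance gives V_g = (g/f)|∂Z/∂n|:
V_g = 9.81 × 3.35×10⁻⁴ / 1.32×10⁻⁴ = 24.9 m/s
Converting: 24.9 m/s × 3.6 = 90 km/h

90 km/h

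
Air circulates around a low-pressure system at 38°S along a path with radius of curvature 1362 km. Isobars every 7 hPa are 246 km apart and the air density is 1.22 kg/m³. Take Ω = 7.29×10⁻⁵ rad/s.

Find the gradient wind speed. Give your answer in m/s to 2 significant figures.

Coriolis parameter at 38°S:
f = 2Ω sin φ = 2 × 7.29×10⁻⁵ × sin 38° = 8.98×10⁻⁵ s⁻¹
Pressure gradient: |∂P/∂n| = 700 Pa / 246000 m = 2.85×10⁻³ Pa/m
Geostrophic speed: V_g = |∂P/∂n|/(fρ) = 2.85×10⁻³/(8.98×10⁻⁵ × 1.22) = 26.0 m/s
Around a low, centrifugal force acts outward with Coriolis, so pressure-gradient force balances both:
(1/ρ)|∂P/∂n| = fV + V²/R  →  V² + fR·V − fR·V_g = 0
With fR = 8.98×10⁻⁵ × 1362×10³ m = 122 m/s:
V = [−fR + √((fR)² + 4 fR V_g)]/2 = [−122 + √(122² + 4×122×26)]/2 = 22 m/s
Subgeostrophic (V < V_g = 26 m/s), as expected around a low.

22 m/s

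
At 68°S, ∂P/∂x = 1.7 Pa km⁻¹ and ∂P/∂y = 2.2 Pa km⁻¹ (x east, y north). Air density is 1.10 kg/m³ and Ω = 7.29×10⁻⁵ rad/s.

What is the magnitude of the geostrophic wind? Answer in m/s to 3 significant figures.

18.7 m/s

Coriolis parameter at 68°S:
f = 2Ω sin φ = 2 × 7.29×10⁻⁵ × sin 68° = 1.35×10⁻⁴ s⁻¹
In the Southern Hemisphere f is negative: f = −1.35×10⁻⁴ s⁻¹.
Component geostrophic relations (x east, y north):
u_g = −(1/(fρ)) ∂P/∂y,  v_g = (1/(fρ)) ∂P/∂x
u_g = −(2.2×10⁻³)/(−1.35×10⁻⁴ × 1.10) = 14.8 m/s;  v_g = (1.7×10⁻³)/(−1.35×10⁻⁴ × 1.10) = −11.4 m/s
|V_g| = √(u_g² + v_g²) = 18.7 m/s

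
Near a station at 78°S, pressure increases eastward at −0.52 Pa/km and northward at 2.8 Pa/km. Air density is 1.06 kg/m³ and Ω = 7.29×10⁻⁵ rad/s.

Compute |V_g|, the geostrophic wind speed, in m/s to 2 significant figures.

19 m/s

Coriolis parameter at 78°S:
f = 2Ω sin φ = 2 × 7.29×10⁻⁵ × sin 78° = 1.43×10⁻⁴ s⁻¹
In the Southern Hemisphere f is negative: f = −1.43×10⁻⁴ s⁻¹.
Component geostrophic relations (x east, y north):
u_g = −(1/(fρ)) ∂P/∂y,  v_g = (1/(fρ)) ∂P/∂x
u_g = −(2.8×10⁻³)/(−1.43×10⁻⁴ × 1.06) = 18.5 m/s;  v_g = (−0.52×10⁻³)/(−1.43×10⁻⁴ × 1.06) = 3.44 m/s
|V_g| = √(u_g² + v_g²) = 18.8 m/s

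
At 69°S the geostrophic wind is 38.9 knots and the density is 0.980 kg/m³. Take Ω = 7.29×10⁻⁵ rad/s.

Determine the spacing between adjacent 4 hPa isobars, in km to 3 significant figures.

150 km

Coriolis parameter at 69°S:
f = 2Ω sin φ = 2 × 7.29×10⁻⁵ × sin 69° = 1.36×10⁻⁴ s⁻¹
Wind speed in SI: 38.9 knots = 20.0 m/s
Geostrophic balance rearranged: |∂P/∂n| = f ρ V_g
|∂P/∂n| = 1.36×10⁻⁴ × 0.980 × 20.0 = 2.67×10⁻³ Pa/m
Isobar spacing: Δn = ΔP/|∂P/∂n| = 400 Pa / 2.67×10⁻³ Pa/m = 149843 m ≈ 150 km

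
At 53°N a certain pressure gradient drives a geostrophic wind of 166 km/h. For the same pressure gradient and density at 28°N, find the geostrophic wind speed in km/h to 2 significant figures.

With the same pressure gradient and density, V_g ∝ 1/f ∝ 1/sin φ.
V₂ = V₁ · sin φ₁ / sin φ₂ = 166 × sin 53° / sin 28°
V₂ = 166 × 0.7986/0.4695 = 280 km/h

280 km/h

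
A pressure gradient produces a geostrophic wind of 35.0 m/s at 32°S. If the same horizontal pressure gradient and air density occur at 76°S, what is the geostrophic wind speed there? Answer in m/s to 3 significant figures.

19.1 m/s

With the same pressure gradient and density, V_g ∝ 1/f ∝ 1/sin φ.
V₂ = V₁ · sin φ₁ / sin φ₂ = 35.0 × sin 32° / sin 76°
V₂ = 35.0 × 0.5299/0.9703 = 19.1 m/s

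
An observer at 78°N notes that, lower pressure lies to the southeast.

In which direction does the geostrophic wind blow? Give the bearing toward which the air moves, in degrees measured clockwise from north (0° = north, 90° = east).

The pressure-gradient force points toward the southeast (bearing 135°).
Geostrophic balance: in the Northern Hemisphere the Coriolis force deflects motion to the right, so the geostrophic wind blows 90° to the right of the pressure-gradient force (low pressure on the left).
Rotating 135° by 90° clockwise gives 225° — the wind blows toward the southwest.

225°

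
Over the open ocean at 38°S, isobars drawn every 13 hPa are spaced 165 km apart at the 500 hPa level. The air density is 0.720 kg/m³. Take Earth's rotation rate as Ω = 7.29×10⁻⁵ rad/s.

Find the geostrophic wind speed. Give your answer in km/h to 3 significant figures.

439 km/h

Coriolis parameter at 38°S:
f = 2Ω sin φ = 2 × 7.29×10⁻⁵ × sin 38° = 8.98×10⁻⁵ s⁻¹
Pressure gradient: |∂P/∂n| = 1300 Pa / 165000 m = 7.88×10⁻³ Pa/m
Geostrophic balance (pressure-gradient force = Coriolis force):
V_g = (1/(fρ)) |∂P/∂n| = 7.88×10⁻³ / (8.98×10⁻⁵ × 0.720) = 122 m/s
Converting: 122 m/s × 3.6 = 439 km/h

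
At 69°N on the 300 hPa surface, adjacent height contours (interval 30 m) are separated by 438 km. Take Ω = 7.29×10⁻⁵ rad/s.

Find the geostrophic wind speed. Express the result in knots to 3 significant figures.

Coriolis parameter at 69°N:
f = 2Ω sin φ = 2 × 7.29×10⁻⁵ × sin 69° = 1.36×10⁻⁴ s⁻¹
Height gradient: |∂Z/∂n| = 30 m / 438000 m = 6.85×10⁻⁵
On a pressure surface, geostrophic balance gives V_g = (g/f)|∂Z/∂n|:
V_g = 9.81 × 6.85×10⁻⁵ / 1.36×10⁻⁴ = 4.94 m/s
Converting: 4.94 m/s × 1.944 = 9.60 knots

9.60 knots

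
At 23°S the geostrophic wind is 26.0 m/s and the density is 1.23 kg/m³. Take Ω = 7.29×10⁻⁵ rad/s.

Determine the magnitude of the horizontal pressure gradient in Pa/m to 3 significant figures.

Coriolis parameter at 23°S:
f = 2Ω sin φ = 2 × 7.29×10⁻⁵ × sin 23° = 5.70×10⁻⁵ s⁻¹
Geostrophic balance rearranged: |∂P/∂n| = f ρ V_g
|∂P/∂n| = 5.70×10⁻⁵ × 1.23 × 26.0 = 1.82×10⁻³ Pa/m

1.82×10⁻³ Pa/m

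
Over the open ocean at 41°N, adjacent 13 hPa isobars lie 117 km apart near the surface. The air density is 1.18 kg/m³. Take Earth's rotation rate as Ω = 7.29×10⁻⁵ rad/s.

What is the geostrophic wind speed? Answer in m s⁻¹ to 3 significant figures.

Coriolis parameter at 41°N:
f = 2Ω sin φ = 2 × 7.29×10⁻⁵ × sin 41° = 9.57×10⁻⁵ s⁻¹
Pressure gradient: |∂P/∂n| = 1300 Pa / 117000 m = 1.11×10⁻² Pa/m
Geostrophic balance (pressure-gradient force = Coriolis force):
V_g = (1/(fρ)) |∂P/∂n| = 1.11×10⁻² / (9.57×10⁻⁵ × 1.18) = 98.4 m/s

98.4 m s⁻¹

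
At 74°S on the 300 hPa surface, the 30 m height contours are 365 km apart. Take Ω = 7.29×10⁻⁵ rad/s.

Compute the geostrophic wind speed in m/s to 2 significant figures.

Coriolis parameter at 74°S:
f = 2Ω sin φ = 2 × 7.29×10⁻⁵ × sin 74° = 1.40×10⁻⁴ s⁻¹
Height gradient: |∂Z/∂n| = 30 m / 365000 m = 8.22×10⁻⁵
On a pressure surface, geostrophic balance gives V_g = (g/f)|∂Z/∂n|:
V_g = 9.81 × 8.22×10⁻⁵ / 1.40×10⁻⁴ = 5.75 m/s

5.8 m/s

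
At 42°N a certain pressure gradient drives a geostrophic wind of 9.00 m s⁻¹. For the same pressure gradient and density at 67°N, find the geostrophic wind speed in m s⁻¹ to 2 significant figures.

With the same pressure gradient and density, V_g ∝ 1/f ∝ 1/sin φ.
V₂ = V₁ · sin φ₁ / sin φ₂ = 9.00 × sin 42° / sin 67°
V₂ = 9.00 × 0.6691/0.9205 = 6.5 m s⁻¹

6.5 m s⁻¹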